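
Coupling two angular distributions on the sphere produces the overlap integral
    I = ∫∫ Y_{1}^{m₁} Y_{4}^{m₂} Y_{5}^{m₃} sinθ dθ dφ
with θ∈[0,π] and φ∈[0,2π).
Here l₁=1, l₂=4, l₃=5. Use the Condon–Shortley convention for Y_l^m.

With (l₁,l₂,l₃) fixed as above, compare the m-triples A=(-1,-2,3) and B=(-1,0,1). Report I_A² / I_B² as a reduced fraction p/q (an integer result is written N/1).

28/15

Same 1,4,5: normalisation and zero-m 3j drop out of the ratio.
A: Δ: 0! 2! 8! / 11! → 1/495; sum: t=0:+1/2880 = 1/2880; 3j²(1 4 5; -1 -2 3) = Δ·Π!·Σ² = 28/495  (sign +1)
B: Δ: 0! 2! 8! / 11! → 1/495; sum: t=0:+1/1152 = 1/1152; 3j²(1 4 5; -1 0 1) = Δ·Π!·Σ² = 1/33  (sign +1)
I_A²/I_B² = (28/495)/(1/33) = 28/15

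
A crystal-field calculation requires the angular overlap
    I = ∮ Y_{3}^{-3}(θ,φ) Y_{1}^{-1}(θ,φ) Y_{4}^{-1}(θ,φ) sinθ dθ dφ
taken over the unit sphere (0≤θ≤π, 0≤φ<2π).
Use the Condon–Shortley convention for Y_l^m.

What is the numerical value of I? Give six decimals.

0.000000

m-sum = -3 − 1 − 1 = -5 ≠ 0 ⇒ I = 0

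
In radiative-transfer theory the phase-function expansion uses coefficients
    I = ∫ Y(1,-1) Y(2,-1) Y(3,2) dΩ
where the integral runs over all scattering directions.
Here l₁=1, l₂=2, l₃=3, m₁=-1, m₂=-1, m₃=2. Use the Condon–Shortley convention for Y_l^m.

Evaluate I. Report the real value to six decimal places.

Rules hold: Σm=0, L=6 even, 1≤3≤3.
N = 3·5·7 = 105
Δ = 0!·2!·4!/7! = 1/105
Racah Σ t=0..0: t=0:+1/4 = 1/4
⇒ 3j(1 2 3; 0 0 0)² = 3/35, sgn -1
Racah Σ t=0..0: t=0:+1/12 = 1/12
⇒ 3j(1 2 3; -1 -1 2)² = 2/21, sgn -1
4πI² = N·(3j₀)²·(3jₘ)² = 6/7
I = +1·√(0.857143/4π) = 0.26116903

0.261169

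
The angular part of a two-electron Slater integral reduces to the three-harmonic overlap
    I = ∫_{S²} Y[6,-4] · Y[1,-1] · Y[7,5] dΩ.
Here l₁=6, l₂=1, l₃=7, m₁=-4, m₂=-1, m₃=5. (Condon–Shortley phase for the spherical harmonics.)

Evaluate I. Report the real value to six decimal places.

-0.284256

Rules hold: Σm=0, L=14 even, 5≤7≤7.
N = 13·3·15 = 585
Δ = 0!·12!·2!/15! = 1/1365
Racah Σ t=0..0: t=0:+1/518400 = 1/518400
⇒ 3j(6 1 7; 0 0 0)² = 7/195, sgn -1
Racah Σ t=0..0: t=0:+1/14515200 = 1/14515200
⇒ 3j(6 1 7; -4 -1 5)² = 22/455, sgn +1
4πI² = N·(3j₀)²·(3jₘ)² = 66/65
I = -1·√(1.01538/4π) = -0.28425647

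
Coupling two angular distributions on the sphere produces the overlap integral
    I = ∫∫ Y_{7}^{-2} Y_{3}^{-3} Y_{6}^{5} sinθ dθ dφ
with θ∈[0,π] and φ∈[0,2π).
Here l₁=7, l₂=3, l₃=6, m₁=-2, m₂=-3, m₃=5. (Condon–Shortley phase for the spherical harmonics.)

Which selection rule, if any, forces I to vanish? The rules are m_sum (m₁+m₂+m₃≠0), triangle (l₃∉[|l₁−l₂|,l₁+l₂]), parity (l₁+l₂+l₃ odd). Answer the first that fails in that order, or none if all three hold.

none

Σmᵢ = 0  ✓
l₃∈[|l₁−l₂|,l₁+l₂]=[4,10], have l₃=6  ✓
Σlᵢ = 16 ⇒ even  ✓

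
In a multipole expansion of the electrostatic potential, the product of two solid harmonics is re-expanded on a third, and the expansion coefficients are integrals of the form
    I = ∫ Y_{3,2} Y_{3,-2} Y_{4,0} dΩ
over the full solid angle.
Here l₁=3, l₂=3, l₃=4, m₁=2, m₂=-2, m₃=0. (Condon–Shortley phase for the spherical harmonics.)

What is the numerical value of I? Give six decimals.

-0.179515

Rules hold: Σm=0, L=10 even, 0≤4≤6.
N = 7·7·9 = 441
Δ = 2!·4!·4!/11! = 1/34650
Racah Σ t=0..2: t=0:+1/72 t=1:−1/16 t=2:+1/72 = -5/144
⇒ 3j(3 3 4; 0 0 0)² = 2/77, sgn -1
Racah Σ t=0..1: t=0:+1/72 t=1:−1/576 = 7/576
⇒ 3j(3 3 4; 2 -2 0)² = 7/198, sgn +1
4πI² = N·(3j₀)²·(3jₘ)² = 49/121
I = -1·√(0.404959/4π) = -0.17951487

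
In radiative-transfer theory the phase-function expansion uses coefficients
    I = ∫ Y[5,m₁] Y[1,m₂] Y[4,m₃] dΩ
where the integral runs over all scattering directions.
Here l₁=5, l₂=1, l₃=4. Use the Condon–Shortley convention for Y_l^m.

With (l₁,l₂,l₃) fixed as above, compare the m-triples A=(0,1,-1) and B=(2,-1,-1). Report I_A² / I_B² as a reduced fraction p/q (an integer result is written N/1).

10/21

Same 5,1,4: normalisation and zero-m 3j drop out of the ratio.
A: Δ: 2! 8! 0! / 11! → 1/495; sum: t=2:+1/1440 = 1/1440; 3j²(5 1 4; 0 1 -1) = Δ·Π!·Σ² = 2/99  (sign -1)
B: Δ: 2! 8! 0! / 11! → 1/495; sum: t=0:+1/1440 = 1/1440; 3j²(5 1 4; 2 -1 -1) = Δ·Π!·Σ² = 7/165  (sign -1)
I_A²/I_B² = (2/99)/(7/165) = 10/21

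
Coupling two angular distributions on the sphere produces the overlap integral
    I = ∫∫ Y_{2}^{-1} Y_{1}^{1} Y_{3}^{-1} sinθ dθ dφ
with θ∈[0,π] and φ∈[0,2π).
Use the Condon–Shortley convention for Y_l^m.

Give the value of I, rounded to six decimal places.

0.000000

-1 + 1 − 1 = -1 ≠ 0: azimuthal integral kills it; I = 0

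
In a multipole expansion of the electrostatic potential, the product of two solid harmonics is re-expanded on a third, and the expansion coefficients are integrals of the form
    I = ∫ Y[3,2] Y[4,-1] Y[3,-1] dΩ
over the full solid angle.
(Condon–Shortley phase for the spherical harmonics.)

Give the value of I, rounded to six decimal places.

0.145070

Checks pass: Σm=0; 10 even; l₃=3∈[1,7].
(2·3+1)(2·4+1)(2·3+1) = 441
Δ: 4! 2! 4! / 11! → 1/34650
sum: t=1:−1/72 t=2:+1/16 t=3:−1/72 = 5/144
3j²(3 4 3; 0 0 0) = Δ·Π!·Σ² = 2/77  (sign -1)
sum: t=0:+1/144 t=1:−1/48 = -1/72
3j²(3 4 3; 2 -1 -1) = Δ·Π!·Σ² = 16/693  (sign -1)
combine: 4πI² = 441·2/77·16/693 = 32/121
take √, sign +1: I = 0.14506992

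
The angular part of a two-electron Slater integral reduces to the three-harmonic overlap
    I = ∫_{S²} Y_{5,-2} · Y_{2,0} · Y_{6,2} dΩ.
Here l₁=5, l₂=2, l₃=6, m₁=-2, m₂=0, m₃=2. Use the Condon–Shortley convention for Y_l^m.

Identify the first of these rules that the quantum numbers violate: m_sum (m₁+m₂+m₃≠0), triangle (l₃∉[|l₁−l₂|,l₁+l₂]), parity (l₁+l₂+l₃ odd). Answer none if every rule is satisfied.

parity

Σmᵢ = 0  ✓
l₃∈[|l₁−l₂|,l₁+l₂]=[3,7], have l₃=6  ✓
Σlᵢ = 13 ⇒ odd  ✗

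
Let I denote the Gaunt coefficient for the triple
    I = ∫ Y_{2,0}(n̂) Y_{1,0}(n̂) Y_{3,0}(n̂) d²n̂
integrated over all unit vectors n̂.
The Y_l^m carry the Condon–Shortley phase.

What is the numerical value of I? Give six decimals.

Rules hold: Σm=0, L=6 even, 1≤3≤3.
N = 5·3·7 = 105
Δ = 0!·4!·2!/7! = 1/105
Racah Σ t=0..0: t=0:+1/4 = 1/4
⇒ 3j(2 1 3; 0 0 0)² = 3/35, sgn -1
(m-triple is (0,0,0) — same symbol as above.)
4πI² = N·(3j₀)²·(3jₘ)² = 27/35
I = +1·√(0.771429/4π) = 0.24776670

0.247767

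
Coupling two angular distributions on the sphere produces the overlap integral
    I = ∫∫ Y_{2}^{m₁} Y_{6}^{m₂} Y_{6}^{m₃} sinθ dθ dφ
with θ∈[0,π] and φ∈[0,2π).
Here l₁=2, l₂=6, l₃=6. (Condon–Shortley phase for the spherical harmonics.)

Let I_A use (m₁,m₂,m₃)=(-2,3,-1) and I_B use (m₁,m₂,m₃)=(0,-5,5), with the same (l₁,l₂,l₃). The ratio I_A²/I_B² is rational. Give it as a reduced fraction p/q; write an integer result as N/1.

240/121

l's match ⇒ only the (l;m) 3-j factors differ between A and B.
A: triangle coeff Δ(2,6,6) = 1/90090; Σ_t [2,2]: t=2:+1/120960 = 1/120960; (3j)²=24/1001 [(2 6 6; -2 3 -1)], sign=-1
B: triangle coeff Δ(2,6,6) = 1/90090; Σ_t [0,1]: t=0:+1/1451520 t=1:−1/3628800 = 1/2419200; (3j)²=11/910 [(2 6 6; 0 -5 5)], sign=-1
I_A²/I_B² = (24/1001)/(11/910) = 240/121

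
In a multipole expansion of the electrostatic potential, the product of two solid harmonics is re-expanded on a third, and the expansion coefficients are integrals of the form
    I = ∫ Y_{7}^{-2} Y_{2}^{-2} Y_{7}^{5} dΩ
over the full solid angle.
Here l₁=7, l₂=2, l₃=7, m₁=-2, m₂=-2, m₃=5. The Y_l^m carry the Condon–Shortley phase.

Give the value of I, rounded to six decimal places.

Σmᵢ = 1 ≠ 0, so the φ-integral vanishes; I = 0

0.000000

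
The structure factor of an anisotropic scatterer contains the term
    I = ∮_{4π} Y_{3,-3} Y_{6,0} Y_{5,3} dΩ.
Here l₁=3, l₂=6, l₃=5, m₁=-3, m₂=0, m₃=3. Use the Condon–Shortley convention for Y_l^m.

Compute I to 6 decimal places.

-0.110086

m-sum 0 ✓  L=14 even ✓  3≤5≤9 ✓
Π(2lᵢ+1) = 7×13×11 = 1001
triangle coeff Δ(3,6,5) = 1/675675
Σ_t [1,3]: t=1:−1/8640 t=2:+1/2304 t=3:−1/8640 = 7/34560
(3j)²=7/429 [(3 6 5; 0 0 0)], sign=-1
Σ_t [4,4]: t=4:+1/69120 = 1/69120
(3j)²=4/429 [(3 6 5; -3 0 3)], sign=+1
⇒ 4πI² = 196/1287
I = (-1)√(196/1287/(4π)) = -0.11008644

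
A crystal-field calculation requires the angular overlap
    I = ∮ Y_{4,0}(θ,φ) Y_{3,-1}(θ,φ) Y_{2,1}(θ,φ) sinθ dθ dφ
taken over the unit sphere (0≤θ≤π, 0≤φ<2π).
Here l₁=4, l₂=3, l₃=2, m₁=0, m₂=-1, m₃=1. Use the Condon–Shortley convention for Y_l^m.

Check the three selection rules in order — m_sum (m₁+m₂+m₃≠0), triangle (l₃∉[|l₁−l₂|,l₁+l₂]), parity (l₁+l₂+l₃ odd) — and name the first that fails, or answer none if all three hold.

azimuthal sum: 0 − 1 + 1 = 0  ✓
1 ≤ 2 ≤ 7 (triangle on l)  ✓
L = 4 + 3 + 2 = 9 (odd)  ✗

parity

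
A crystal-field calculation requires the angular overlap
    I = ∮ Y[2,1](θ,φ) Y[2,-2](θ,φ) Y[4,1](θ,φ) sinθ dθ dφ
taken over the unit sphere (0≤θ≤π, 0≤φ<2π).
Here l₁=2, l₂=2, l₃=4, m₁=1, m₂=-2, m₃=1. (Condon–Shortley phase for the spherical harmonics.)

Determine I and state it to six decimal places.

m-sum 0 ✓  L=8 even ✓  0≤4≤4 ✓
Π(2lᵢ+1) = 5×5×9 = 225
triangle coeff Δ(2,2,4) = 1/630
Σ_t [0,0]: t=0:+1/16 = 1/16
(3j)²=2/35 [(2 2 4; 0 0 0)], sign=+1
Σ_t [0,0]: t=0:+1/144 = 1/144
(3j)²=1/126 [(2 2 4; 1 -2 1)], sign=-1
⇒ 4πI² = 5/49
I = (-1)√(5/49/(4π)) = -0.09011188

-0.090112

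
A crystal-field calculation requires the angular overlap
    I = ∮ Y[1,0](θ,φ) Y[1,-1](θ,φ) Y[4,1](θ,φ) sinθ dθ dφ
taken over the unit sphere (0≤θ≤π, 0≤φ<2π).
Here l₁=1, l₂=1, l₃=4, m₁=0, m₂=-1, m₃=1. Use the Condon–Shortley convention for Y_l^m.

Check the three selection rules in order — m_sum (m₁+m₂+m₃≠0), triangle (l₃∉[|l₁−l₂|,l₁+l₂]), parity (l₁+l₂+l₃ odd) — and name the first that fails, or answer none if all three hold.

Σmᵢ = 0  ✓
l₃∈[|l₁−l₂|,l₁+l₂]=[0,2], have l₃=4  ✗
Σlᵢ = 6 ⇒ even

triangle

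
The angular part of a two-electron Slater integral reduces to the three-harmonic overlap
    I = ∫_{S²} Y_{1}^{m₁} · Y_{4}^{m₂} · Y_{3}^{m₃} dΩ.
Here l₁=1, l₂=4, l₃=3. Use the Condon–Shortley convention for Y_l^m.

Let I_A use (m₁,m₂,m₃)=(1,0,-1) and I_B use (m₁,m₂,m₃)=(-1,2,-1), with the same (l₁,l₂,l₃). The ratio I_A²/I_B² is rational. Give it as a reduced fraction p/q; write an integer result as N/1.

Shared (l₁,l₂,l₃)=(1,4,3): N and (l;000)² cancel in I_A²/I_B².
A: Δ = 2!·0!·6!/9! = 1/252; Racah Σ t=0..0: t=0:+1/96 = 1/96; ⇒ 3j(1 4 3; 1 0 -1)² = 1/42, sgn +1
B: Δ = 2!·0!·6!/9! = 1/252; Racah Σ t=2..2: t=2:+1/96 = 1/96; ⇒ 3j(1 4 3; -1 2 -1)² = 5/84, sgn +1
I_A²/I_B² = (1/42)/(5/84) = 2/5

2/5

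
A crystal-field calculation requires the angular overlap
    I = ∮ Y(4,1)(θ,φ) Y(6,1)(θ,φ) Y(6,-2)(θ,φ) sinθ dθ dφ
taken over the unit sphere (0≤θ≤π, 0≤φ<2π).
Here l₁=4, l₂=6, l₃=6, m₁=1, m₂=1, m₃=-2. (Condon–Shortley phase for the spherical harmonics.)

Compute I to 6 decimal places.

0.113069

m-sum 0 ✓  L=16 even ✓  2≤6≤10 ✓
Π(2lᵢ+1) = 9×13×13 = 1521
triangle coeff Δ(4,6,6) = 1/15315300
Σ_t [0,4]: t=0:+1/829440 t=1:−1/25920 t=2:+1/9216 t=3:−1/25920 t=4:+1/829440 = 7/207360
(3j)²=28/2431 [(4 6 6; 0 0 0)], sign=+1
Σ_t [0,3]: t=0:+1/725760 t=1:−1/34560 t=2:+1/17280 t=3:−1/82944 = 53/2903040
(3j)²=2809/306306 [(4 6 6; 1 1 -2)], sign=+1
⇒ 4πI² = 5618/34969
I = (+1)√(5618/34969/(4π)) = 0.11306920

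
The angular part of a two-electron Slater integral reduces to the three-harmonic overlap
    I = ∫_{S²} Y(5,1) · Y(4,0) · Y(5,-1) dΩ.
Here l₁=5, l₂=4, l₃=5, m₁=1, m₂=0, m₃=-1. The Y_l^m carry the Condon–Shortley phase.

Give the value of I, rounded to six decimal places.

-0.086798

Checks pass: Σm=0; 14 even; l₃=5∈[1,9].
(2·5+1)(2·4+1)(2·5+1) = 1089
Δ: 4! 6! 4! / 15! → 1/3153150
sum: t=0:+1/69120 t=1:−1/1728 t=2:+1/576 t=3:−1/1728 t=4:+1/69120 = 7/11520
3j²(5 4 5; 0 0 0) = Δ·Π!·Σ² = 2/143  (sign -1)
sum: t=0:+1/27648 t=1:−1/1296 t=2:+1/768 t=3:−1/4320 t=4:+1/414720 = 7/20736
3j²(5 4 5; 1 0 -1) = Δ·Π!·Σ² = 8/1287  (sign +1)
combine: 4πI² = 1089·2/143·8/1287 = 16/169
take √, sign -1: I = -0.08679840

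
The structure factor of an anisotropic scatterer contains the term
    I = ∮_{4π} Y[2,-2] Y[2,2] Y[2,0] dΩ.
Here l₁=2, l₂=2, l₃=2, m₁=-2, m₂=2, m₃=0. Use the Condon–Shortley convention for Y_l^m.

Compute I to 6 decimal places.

-0.180224

Rules hold: Σm=0, L=6 even, 0≤2≤4.
N = 5·5·5 = 125
Δ = 2!·2!·2!/7! = 1/630
Racah Σ t=0..2: t=0:+1/8 t=1:−1/1 t=2:+1/8 = -3/4
⇒ 3j(2 2 2; 0 0 0)² = 2/35, sgn -1
Racah Σ t=2..2: t=2:+1/8 = 1/8
⇒ 3j(2 2 2; -2 2 0)² = 2/35, sgn +1
4πI² = N·(3j₀)²·(3jₘ)² = 20/49
I = -1·√(0.408163/4π) = -0.18022375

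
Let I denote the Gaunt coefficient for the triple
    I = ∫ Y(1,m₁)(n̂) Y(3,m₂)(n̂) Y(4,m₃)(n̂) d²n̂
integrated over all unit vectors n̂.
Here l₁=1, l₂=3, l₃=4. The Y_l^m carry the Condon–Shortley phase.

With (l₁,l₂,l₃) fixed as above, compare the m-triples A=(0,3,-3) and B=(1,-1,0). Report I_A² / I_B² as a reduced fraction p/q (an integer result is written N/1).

Shared (l₁,l₂,l₃)=(1,3,4): N and (l;000)² cancel in I_A²/I_B².
A: Δ = 0!·2!·6!/9! = 1/252; Racah Σ t=0..0: t=0:+1/720 = 1/720; ⇒ 3j(1 3 4; 0 3 -3)² = 1/36, sgn -1
B: Δ = 0!·2!·6!/9! = 1/252; Racah Σ t=0..0: t=0:+1/96 = 1/96; ⇒ 3j(1 3 4; 1 -1 0)² = 1/42, sgn +1
I_A²/I_B² = (1/36)/(1/42) = 7/6

7/6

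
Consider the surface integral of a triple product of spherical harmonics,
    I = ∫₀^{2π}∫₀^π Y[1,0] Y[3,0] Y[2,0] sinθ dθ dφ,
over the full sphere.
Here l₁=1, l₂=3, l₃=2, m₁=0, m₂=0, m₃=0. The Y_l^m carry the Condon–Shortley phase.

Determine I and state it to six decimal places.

0.247767

Checks pass: Σm=0; 6 even; l₃=2∈[2,4].
(2·1+1)(2·3+1)(2·2+1) = 105
Δ: 2! 0! 4! / 7! → 1/105
sum: t=1:−1/4 = -1/4
3j²(1 3 2; 0 0 0) = Δ·Π!·Σ² = 3/35  (sign -1)
(m-triple is (0,0,0) — same symbol as above.)
combine: 4πI² = 105·3/35·3/35 = 27/35
take √, sign +1: I = 0.24776670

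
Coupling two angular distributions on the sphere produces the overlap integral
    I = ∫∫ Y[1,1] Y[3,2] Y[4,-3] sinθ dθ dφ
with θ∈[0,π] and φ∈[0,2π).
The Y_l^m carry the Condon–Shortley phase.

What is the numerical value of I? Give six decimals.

Checks pass: Σm=0; 8 even; l₃=4∈[2,4].
(2·1+1)(2·3+1)(2·4+1) = 189
Δ: 0! 2! 6! / 9! → 1/252
sum: t=0:+1/36 = 1/36
3j²(1 3 4; 0 0 0) = Δ·Π!·Σ² = 4/63  (sign +1)
sum: t=0:+1/240 = 1/240
3j²(1 3 4; 1 2 -3) = Δ·Π!·Σ² = 1/12  (sign -1)
combine: 4πI² = 189·4/63·1/12 = 1/1
take √, sign -1: I = -0.28209479

-0.282095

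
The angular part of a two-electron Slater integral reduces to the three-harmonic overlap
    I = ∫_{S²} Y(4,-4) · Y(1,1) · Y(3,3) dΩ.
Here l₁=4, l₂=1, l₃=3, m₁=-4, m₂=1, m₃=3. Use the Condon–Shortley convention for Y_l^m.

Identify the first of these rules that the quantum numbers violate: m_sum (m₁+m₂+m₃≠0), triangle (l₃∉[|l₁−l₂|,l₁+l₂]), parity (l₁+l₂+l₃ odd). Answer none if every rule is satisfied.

none

azimuthal sum: -4 + 1 + 3 = 0  ✓
3 ≤ 3 ≤ 5 (triangle on l)  ✓
L = 4 + 1 + 3 = 8 (even)  ✓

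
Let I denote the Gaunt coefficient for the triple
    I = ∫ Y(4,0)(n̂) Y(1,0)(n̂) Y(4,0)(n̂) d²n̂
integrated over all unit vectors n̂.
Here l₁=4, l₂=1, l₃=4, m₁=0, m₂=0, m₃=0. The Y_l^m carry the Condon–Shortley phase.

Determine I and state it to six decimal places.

0.000000

Σlᵢ=9 odd — θ-integrand is odd under cosθ→−cosθ; I=0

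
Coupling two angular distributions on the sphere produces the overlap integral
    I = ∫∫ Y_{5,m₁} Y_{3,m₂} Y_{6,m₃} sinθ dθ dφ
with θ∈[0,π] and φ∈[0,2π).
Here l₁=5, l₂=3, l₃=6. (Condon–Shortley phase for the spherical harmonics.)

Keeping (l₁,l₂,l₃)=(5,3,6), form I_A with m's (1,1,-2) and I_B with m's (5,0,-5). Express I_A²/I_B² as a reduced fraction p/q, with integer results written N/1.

Shared (l₁,l₂,l₃)=(5,3,6): N and (l;000)² cancel in I_A²/I_B².
A: Δ = 2!·8!·4!/15! = 1/675675; Racah Σ t=0..2: t=0:+1/27648 t=1:−1/4320 t=2:+1/11520 = -1/9216; ⇒ 3j(5 3 6; 1 1 -2)² = 2/143, sgn -1
B: Δ = 2!·8!·4!/15! = 1/675675; Racah Σ t=0..0: t=0:+1/483840 = 1/483840; ⇒ 3j(5 3 6; 5 0 -5)² = 3/91, sgn -1
I_A²/I_B² = (2/143)/(3/91) = 14/33

14/33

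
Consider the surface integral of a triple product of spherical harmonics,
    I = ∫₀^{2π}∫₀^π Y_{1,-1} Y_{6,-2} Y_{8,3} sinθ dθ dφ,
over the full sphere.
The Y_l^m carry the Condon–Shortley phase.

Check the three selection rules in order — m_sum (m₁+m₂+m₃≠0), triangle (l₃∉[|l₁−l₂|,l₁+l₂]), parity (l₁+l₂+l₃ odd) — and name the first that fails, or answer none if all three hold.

triangle

Σmᵢ = 0  ✓
l₃∈[|l₁−l₂|,l₁+l₂]=[5,7], have l₃=8  ✗
Σlᵢ = 15 ⇒ odd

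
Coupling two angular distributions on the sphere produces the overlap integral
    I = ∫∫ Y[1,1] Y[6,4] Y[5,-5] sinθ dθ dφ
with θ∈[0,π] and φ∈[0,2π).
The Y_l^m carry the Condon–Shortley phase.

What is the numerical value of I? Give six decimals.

0.040859

m-sum 0 ✓  L=12 even ✓  5≤5≤7 ✓
Π(2lᵢ+1) = 3×13×11 = 429
triangle coeff Δ(1,6,5) = 1/858
Σ_t [1,1]: t=1:−1/14400 = -1/14400
(3j)²=6/143 [(1 6 5; 0 0 0)], sign=+1
Σ_t [0,0]: t=0:+1/7257600 = 1/7257600
(3j)²=1/858 [(1 6 5; 1 4 -5)], sign=+1
⇒ 4πI² = 3/143
I = (+1)√(3/143/(4π)) = 0.04085899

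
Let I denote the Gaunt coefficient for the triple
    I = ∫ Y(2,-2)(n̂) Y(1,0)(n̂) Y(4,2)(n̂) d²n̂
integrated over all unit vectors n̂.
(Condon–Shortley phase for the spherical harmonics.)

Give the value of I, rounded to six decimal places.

|2−1|≤4≤2+1 violated ⇒ I = 0

0.000000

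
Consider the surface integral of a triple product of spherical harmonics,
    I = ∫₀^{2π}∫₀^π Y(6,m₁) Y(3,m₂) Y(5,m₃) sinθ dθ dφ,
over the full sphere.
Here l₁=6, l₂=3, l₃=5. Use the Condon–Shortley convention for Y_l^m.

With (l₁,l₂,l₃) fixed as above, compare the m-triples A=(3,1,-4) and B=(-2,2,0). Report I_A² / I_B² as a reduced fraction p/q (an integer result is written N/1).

l's match ⇒ only the (l;m) 3-j factors differ between A and B.
A: triangle coeff Δ(6,3,5) = 1/675675; Σ_t [2,3]: t=2:+1/40320 t=3:−1/241920 = 1/48384; (3j)²=24/1001 [(6 3 5; 3 1 -4)], sign=-1
B: triangle coeff Δ(6,3,5) = 1/675675; Σ_t [3,4]: t=3:−1/8640 t=4:+1/13824 = -1/23040; (3j)²=2/429 [(6 3 5; -2 2 0)], sign=+1
I_A²/I_B² = (24/1001)/(2/429) = 36/7

36/7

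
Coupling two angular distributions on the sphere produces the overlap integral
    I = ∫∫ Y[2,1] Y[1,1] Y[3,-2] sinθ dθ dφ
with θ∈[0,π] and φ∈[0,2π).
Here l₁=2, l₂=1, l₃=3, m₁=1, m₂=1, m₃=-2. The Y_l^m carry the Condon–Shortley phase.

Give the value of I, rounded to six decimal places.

0.261169

Rules hold: Σm=0, L=6 even, 1≤3≤3.
N = 5·3·7 = 105
Δ = 0!·4!·2!/7! = 1/105
Racah Σ t=0..0: t=0:+1/4 = 1/4
⇒ 3j(2 1 3; 0 0 0)² = 3/35, sgn -1
Racah Σ t=0..0: t=0:+1/12 = 1/12
⇒ 3j(2 1 3; 1 1 -2)² = 2/21, sgn -1
4πI² = N·(3j₀)²·(3jₘ)² = 6/7
I = +1·√(0.857143/4π) = 0.26116903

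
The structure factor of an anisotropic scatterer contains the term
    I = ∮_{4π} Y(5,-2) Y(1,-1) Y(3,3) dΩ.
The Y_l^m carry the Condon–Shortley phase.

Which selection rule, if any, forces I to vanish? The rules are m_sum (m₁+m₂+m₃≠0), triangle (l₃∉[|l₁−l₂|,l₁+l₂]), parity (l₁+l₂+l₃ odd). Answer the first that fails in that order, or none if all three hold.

triangle

m₁+m₂+m₃ = -2 − 1 + 3 = 0  ✓
triangle: |5−1|=4 ≤ l₃=3 ≤ 5+1=6  ✗
parity: l₁+l₂+l₃ = 9 is odd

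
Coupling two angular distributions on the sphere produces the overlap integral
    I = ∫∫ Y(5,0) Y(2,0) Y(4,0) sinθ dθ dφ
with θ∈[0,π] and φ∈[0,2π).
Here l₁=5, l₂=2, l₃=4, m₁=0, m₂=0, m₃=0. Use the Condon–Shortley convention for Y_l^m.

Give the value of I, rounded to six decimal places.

Σlᵢ=11 odd — θ-integrand is odd under cosθ→−cosθ; I=0

0.000000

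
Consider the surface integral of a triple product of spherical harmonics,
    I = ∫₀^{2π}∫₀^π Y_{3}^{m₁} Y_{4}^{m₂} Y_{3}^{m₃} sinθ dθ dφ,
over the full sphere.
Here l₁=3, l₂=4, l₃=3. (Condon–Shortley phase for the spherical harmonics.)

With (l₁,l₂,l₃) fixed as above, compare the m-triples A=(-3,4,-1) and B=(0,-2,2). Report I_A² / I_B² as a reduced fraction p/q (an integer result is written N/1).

14/1

Same 3,4,3: normalisation and zero-m 3j drop out of the ratio.
A: Δ: 4! 2! 4! / 11! → 1/34650; sum: t=4:+1/1152 = 1/1152; 3j²(3 4 3; -3 4 -1) = Δ·Π!·Σ² = 1/33  (sign +1)
B: Δ: 4! 2! 4! / 11! → 1/34650; sum: t=1:−1/72 t=2:+1/96 = -1/288; 3j²(3 4 3; 0 -2 2) = Δ·Π!·Σ² = 1/462  (sign +1)
I_A²/I_B² = (1/33)/(1/462) = 14/1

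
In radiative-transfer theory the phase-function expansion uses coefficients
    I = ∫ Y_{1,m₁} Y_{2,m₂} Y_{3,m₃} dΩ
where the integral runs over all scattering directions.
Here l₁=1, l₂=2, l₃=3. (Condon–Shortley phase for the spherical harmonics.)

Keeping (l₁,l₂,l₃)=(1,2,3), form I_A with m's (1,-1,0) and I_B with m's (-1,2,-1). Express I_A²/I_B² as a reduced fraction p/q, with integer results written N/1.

3/1

Same 1,2,3: normalisation and zero-m 3j drop out of the ratio.
A: Δ: 0! 2! 4! / 7! → 1/105; sum: t=0:+1/12 = 1/12; 3j²(1 2 3; 1 -1 0) = Δ·Π!·Σ² = 1/35  (sign -1)
B: Δ: 0! 2! 4! / 7! → 1/105; sum: t=0:+1/48 = 1/48; 3j²(1 2 3; -1 2 -1) = Δ·Π!·Σ² = 1/105  (sign +1)
I_A²/I_B² = (1/35)/(1/105) = 3/1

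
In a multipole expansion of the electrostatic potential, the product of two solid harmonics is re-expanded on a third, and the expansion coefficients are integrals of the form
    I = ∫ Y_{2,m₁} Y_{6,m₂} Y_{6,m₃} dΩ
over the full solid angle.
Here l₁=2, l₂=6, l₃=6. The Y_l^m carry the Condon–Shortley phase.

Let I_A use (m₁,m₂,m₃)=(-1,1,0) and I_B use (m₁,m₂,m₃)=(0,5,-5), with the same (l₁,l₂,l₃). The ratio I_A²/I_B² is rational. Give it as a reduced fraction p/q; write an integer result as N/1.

Same 2,6,6: normalisation and zero-m 3j drop out of the ratio.
A: Δ: 2! 2! 10! / 15! → 1/90090; sum: t=1:−1/34560 t=2:+1/28800 = 1/172800; 3j²(2 6 6; -1 1 0) = Δ·Π!·Σ² = 1/1430  (sign +1)
B: Δ: 2! 2! 10! / 15! → 1/90090; sum: t=1:−1/3628800 t=2:+1/1451520 = 1/2419200; 3j²(2 6 6; 0 5 -5) = Δ·Π!·Σ² = 11/910  (sign -1)
I_A²/I_B² = (1/1430)/(11/910) = 7/121

7/121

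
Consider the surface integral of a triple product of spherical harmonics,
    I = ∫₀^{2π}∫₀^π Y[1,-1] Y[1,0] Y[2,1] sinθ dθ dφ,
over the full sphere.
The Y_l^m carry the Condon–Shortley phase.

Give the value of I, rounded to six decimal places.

-0.218510

Checks pass: Σm=0; 4 even; l₃=2∈[0,2].
(2·1+1)(2·1+1)(2·2+1) = 45
Δ: 0! 2! 2! / 5! → 1/30
sum: t=0:+1/1 = 1/1
3j²(1 1 2; 0 0 0) = Δ·Π!·Σ² = 2/15  (sign +1)
sum: t=0:+1/2 = 1/2
3j²(1 1 2; -1 0 1) = Δ·Π!·Σ² = 1/10  (sign -1)
combine: 4πI² = 45·2/15·1/10 = 3/5
take √, sign -1: I = -0.21850969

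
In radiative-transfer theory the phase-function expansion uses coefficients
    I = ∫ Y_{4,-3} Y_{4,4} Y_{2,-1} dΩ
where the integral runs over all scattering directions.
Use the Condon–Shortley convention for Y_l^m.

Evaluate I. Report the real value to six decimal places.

Checks pass: Σm=0; 10 even; l₃=2∈[0,8].
(2·4+1)(2·4+1)(2·2+1) = 405
Δ: 6! 2! 2! / 11! → 1/13860
sum: t=2:+1/192 t=3:−1/36 t=4:+1/192 = -5/288
3j²(4 4 2; 0 0 0) = Δ·Π!·Σ² = 20/693  (sign -1)
sum: t=6:+1/1440 = 1/1440
3j²(4 4 2; -3 4 -1) = Δ·Π!·Σ² = 7/165  (sign -1)
combine: 4πI² = 405·20/693·7/165 = 60/121
take √, sign +1: I = 0.19864517

0.198645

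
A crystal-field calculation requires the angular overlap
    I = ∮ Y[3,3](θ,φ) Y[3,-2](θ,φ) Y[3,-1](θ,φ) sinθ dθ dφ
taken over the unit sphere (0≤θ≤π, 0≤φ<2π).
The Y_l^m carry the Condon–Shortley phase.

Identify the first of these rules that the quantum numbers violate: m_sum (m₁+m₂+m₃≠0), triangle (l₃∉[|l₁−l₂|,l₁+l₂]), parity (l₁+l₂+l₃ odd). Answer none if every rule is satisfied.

parity

m₁+m₂+m₃ = 3 − 2 − 1 = 0  ✓
triangle: |3−3|=0 ≤ l₃=3 ≤ 3+3=6  ✓
parity: l₁+l₂+l₃ = 9 is odd  ✗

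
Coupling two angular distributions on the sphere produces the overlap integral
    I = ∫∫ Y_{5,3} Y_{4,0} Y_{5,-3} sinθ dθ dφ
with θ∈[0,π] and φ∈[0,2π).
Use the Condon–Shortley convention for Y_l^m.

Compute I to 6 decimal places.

Checks pass: Σm=0; 14 even; l₃=5∈[1,9].
(2·5+1)(2·4+1)(2·5+1) = 1089
Δ: 4! 6! 4! / 15! → 1/3153150
sum: t=0:+1/69120 t=1:−1/1728 t=2:+1/576 t=3:−1/1728 t=4:+1/69120 = 7/11520
3j²(5 4 5; 0 0 0) = Δ·Π!·Σ² = 2/143  (sign -1)
sum: t=0:+1/27648 t=1:−1/4320 t=2:+1/11520 = -1/9216
3j²(5 4 5; 3 0 -3) = Δ·Π!·Σ² = 2/143  (sign -1)
combine: 4πI² = 1089·2/143·2/143 = 36/169
take √, sign +1: I = 0.13019760

0.130198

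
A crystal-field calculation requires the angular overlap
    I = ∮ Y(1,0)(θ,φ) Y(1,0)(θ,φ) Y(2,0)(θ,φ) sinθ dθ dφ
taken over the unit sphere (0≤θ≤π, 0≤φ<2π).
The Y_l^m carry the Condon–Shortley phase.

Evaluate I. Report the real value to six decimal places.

Rules hold: Σm=0, L=4 even, 0≤2≤2.
N = 3·3·5 = 45
Δ = 0!·2!·2!/5! = 1/30
Racah Σ t=0..0: t=0:+1/1 = 1/1
⇒ 3j(1 1 2; 0 0 0)² = 2/15, sgn +1
(m-triple is (0,0,0) — same symbol as above.)
4πI² = N·(3j₀)²·(3jₘ)² = 4/5
I = +1·√(0.8/4π) = 0.25231325

0.252313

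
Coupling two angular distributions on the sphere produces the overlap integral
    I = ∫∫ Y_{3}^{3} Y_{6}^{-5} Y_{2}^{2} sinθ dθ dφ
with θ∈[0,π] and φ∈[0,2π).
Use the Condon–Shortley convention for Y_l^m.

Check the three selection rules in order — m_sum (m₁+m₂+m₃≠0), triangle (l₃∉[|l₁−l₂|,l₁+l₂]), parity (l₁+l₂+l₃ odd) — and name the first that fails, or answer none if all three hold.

m₁+m₂+m₃ = 3 − 5 + 2 = 0  ✓
triangle: |3−6|=3 ≤ l₃=2 ≤ 3+6=9  ✗
parity: l₁+l₂+l₃ = 11 is odd

triangle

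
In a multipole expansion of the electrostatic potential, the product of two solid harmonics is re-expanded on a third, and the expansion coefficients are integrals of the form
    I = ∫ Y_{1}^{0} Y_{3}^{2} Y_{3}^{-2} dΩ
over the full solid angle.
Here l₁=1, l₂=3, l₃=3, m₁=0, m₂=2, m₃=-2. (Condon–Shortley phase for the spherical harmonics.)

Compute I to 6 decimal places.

Σlᵢ=7 odd — θ-integrand is odd under cosθ→−cosθ; I=0

0.000000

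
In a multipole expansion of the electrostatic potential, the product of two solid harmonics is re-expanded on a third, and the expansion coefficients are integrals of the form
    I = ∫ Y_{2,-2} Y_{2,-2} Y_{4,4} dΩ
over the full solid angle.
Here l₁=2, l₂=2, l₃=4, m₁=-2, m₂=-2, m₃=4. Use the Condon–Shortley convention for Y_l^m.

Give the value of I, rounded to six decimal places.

m-sum 0 ✓  L=8 even ✓  0≤4≤4 ✓
Π(2lᵢ+1) = 5×5×9 = 225
triangle coeff Δ(2,2,4) = 1/630
Σ_t [0,0]: t=0:+1/16 = 1/16
(3j)²=2/35 [(2 2 4; 0 0 0)], sign=+1
Σ_t [0,0]: t=0:+1/576 = 1/576
(3j)²=1/9 [(2 2 4; -2 -2 4)], sign=+1
⇒ 4πI² = 10/7
I = (+1)√(10/7/(4π)) = 0.33716777

0.337168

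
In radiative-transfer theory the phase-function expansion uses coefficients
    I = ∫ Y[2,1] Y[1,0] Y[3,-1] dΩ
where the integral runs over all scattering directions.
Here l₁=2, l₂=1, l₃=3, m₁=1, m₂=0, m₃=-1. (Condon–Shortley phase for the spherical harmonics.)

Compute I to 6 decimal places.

Checks pass: Σm=0; 6 even; l₃=3∈[1,3].
(2·2+1)(2·1+1)(2·3+1) = 105
Δ: 0! 4! 2! / 7! → 1/105
sum: t=0:+1/4 = 1/4
3j²(2 1 3; 0 0 0) = Δ·Π!·Σ² = 3/35  (sign -1)
sum: t=0:+1/6 = 1/6
3j²(2 1 3; 1 0 -1) = Δ·Π!·Σ² = 8/105  (sign +1)
combine: 4πI² = 105·3/35·8/105 = 24/35
take √, sign -1: I = -0.23359668

-0.233597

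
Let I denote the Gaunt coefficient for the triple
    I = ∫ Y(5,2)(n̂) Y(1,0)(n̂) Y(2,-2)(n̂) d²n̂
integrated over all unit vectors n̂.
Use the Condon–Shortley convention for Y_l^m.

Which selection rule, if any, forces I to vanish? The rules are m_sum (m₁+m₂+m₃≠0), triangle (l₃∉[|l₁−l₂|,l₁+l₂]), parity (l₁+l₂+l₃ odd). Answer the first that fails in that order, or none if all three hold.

triangle

m₁+m₂+m₃ = 2 + 0 − 2 = 0  ✓
triangle: |5−1|=4 ≤ l₃=2 ≤ 5+1=6  ✗
parity: l₁+l₂+l₃ = 8 is even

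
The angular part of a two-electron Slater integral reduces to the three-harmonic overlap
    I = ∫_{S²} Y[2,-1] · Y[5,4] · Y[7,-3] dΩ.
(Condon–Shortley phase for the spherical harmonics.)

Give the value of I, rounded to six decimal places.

Checks pass: Σm=0; 14 even; l₃=7∈[3,7].
(2·2+1)(2·5+1)(2·7+1) = 825
Δ: 0! 4! 10! / 15! → 1/15015
sum: t=0:+1/57600 = 1/57600
3j²(2 5 7; 0 0 0) = Δ·Π!·Σ² = 21/715  (sign -1)
sum: t=0:+1/2177280 = 1/2177280
3j²(2 5 7; -1 4 -3) = Δ·Π!·Σ² = 8/3003  (sign +1)
combine: 4πI² = 825·21/715·8/3003 = 120/1859
take √, sign -1: I = -0.07167142

-0.071671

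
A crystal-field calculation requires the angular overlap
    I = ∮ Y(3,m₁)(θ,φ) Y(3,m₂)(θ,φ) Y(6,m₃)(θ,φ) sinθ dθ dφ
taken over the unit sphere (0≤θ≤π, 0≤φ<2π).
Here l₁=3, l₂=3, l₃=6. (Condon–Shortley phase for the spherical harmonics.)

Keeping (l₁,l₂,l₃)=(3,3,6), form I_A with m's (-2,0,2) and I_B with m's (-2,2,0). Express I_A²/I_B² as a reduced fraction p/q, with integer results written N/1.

l's match ⇒ only the (l;m) 3-j factors differ between A and B.
A: triangle coeff Δ(3,3,6) = 1/12012; Σ_t [0,0]: t=0:+1/4320 = 1/4320; (3j)²=8/429 [(3 3 6; -2 0 2)], sign=+1
B: triangle coeff Δ(3,3,6) = 1/12012; Σ_t [0,0]: t=0:+1/14400 = 1/14400; (3j)²=3/1001 [(3 3 6; -2 2 0)], sign=+1
I_A²/I_B² = (8/429)/(3/1001) = 56/9

56/9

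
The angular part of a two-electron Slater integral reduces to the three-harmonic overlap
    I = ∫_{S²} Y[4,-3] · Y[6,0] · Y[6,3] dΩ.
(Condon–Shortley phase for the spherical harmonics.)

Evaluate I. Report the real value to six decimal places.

0.109740

Rules hold: Σm=0, L=16 even, 2≤6≤10.
N = 9·13·13 = 1521
Δ = 4!·4!·8!/17! = 1/15315300
Racah Σ t=0..4: t=0:+1/829440 t=1:−1/25920 t=2:+1/9216 t=3:−1/25920 t=4:+1/829440 = 7/207360
⇒ 3j(4 6 6; 0 0 0)² = 28/2431, sgn +1
Racah Σ t=3..4: t=3:−1/103680 t=4:+1/207360 = -1/207360
⇒ 3j(4 6 6; -3 0 3)² = 21/2431, sgn +1
4πI² = N·(3j₀)²·(3jₘ)² = 5292/34969
I = +1·√(0.151334/4π) = 0.10973960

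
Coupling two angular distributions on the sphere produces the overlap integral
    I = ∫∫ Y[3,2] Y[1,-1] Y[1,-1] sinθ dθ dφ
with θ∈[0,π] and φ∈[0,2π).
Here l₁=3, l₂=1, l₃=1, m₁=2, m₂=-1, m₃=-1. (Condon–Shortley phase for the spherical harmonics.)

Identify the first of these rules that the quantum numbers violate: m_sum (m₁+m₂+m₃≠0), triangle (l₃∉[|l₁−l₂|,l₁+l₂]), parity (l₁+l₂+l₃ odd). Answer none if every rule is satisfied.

triangle

m₁+m₂+m₃ = 2 − 1 − 1 = 0  ✓
triangle: |3−1|=2 ≤ l₃=1 ≤ 3+1=4  ✗
parity: l₁+l₂+l₃ = 5 is odd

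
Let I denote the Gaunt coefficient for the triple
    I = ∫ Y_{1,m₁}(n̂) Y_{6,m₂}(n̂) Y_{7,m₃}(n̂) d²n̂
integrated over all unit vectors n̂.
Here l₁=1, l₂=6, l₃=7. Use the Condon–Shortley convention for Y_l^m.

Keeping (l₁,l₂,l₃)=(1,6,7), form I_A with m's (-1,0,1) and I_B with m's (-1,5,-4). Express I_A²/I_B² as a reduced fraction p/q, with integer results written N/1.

Shared (l₁,l₂,l₃)=(1,6,7): N and (l;000)² cancel in I_A²/I_B².
A: Δ = 0!·2!·12!/15! = 1/1365; Racah Σ t=0..0: t=0:+1/1036800 = 1/1036800; ⇒ 3j(1 6 7; -1 0 1)² = 4/195, sgn +1
B: Δ = 0!·2!·12!/15! = 1/1365; Racah Σ t=0..0: t=0:+1/79833600 = 1/79833600; ⇒ 3j(1 6 7; -1 5 -4)² = 1/455, sgn -1
I_A²/I_B² = (4/195)/(1/455) = 28/3

28/3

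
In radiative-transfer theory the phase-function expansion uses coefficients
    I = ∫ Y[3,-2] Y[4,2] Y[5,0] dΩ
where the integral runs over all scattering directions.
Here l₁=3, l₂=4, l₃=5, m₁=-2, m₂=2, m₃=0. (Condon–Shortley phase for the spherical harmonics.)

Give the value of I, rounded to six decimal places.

-0.171327

Checks pass: Σm=0; 12 even; l₃=5∈[1,7].
(2·3+1)(2·4+1)(2·5+1) = 693
Δ: 2! 4! 6! / 13! → 1/180180
sum: t=0:+1/576 t=1:−1/144 t=2:+1/576 = -1/288
3j²(3 4 5; 0 0 0) = Δ·Π!·Σ² = 20/1001  (sign +1)
sum: t=1:−1/2880 t=2:+1/576 = 1/720
3j²(3 4 5; -2 2 0) = Δ·Π!·Σ² = 80/3003  (sign -1)
combine: 4πI² = 693·20/1001·80/3003 = 4800/13013
take √, sign -1: I = -0.17132746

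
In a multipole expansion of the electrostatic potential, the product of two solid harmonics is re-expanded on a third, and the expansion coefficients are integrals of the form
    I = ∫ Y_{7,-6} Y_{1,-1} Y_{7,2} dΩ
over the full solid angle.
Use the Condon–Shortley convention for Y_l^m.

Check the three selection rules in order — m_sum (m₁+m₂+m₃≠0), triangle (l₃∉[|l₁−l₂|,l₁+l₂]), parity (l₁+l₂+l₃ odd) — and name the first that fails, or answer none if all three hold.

m_sum

Σmᵢ = -5  ✗
l₃∈[|l₁−l₂|,l₁+l₂]=[6,8], have l₃=7
Σlᵢ = 15 ⇒ odd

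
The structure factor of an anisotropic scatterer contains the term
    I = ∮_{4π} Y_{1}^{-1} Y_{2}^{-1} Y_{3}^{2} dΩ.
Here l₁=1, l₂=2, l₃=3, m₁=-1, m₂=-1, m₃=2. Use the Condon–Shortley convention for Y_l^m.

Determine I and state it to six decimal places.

Rules hold: Σm=0, L=6 even, 1≤3≤3.
N = 3·5·7 = 105
Δ = 0!·2!·4!/7! = 1/105
Racah Σ t=0..0: t=0:+1/4 = 1/4
⇒ 3j(1 2 3; 0 0 0)² = 3/35, sgn -1
Racah Σ t=0..0: t=0:+1/12 = 1/12
⇒ 3j(1 2 3; -1 -1 2)² = 2/21, sgn -1
4πI² = N·(3j₀)²·(3jₘ)² = 6/7
I = +1·√(0.857143/4π) = 0.26116903

0.261169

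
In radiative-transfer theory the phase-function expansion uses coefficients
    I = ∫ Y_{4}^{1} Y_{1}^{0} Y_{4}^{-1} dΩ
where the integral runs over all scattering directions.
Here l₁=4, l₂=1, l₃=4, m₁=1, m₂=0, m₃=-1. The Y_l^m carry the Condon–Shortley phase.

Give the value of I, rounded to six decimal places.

0.000000

l₁+l₂+l₃=9 is odd: 3j(l;000)=0 ⇒ I=0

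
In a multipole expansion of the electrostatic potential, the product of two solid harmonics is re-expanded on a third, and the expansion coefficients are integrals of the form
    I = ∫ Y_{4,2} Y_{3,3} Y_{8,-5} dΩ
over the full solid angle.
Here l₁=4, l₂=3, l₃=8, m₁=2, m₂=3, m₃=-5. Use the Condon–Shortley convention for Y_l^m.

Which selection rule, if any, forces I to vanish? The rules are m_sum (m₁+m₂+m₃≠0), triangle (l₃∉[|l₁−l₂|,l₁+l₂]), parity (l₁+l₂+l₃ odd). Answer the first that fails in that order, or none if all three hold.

azimuthal sum: 2 + 3 − 5 = 0  ✓
1 ≤ 8 ≤ 7 (triangle on l)  ✗
L = 4 + 3 + 8 = 15 (odd)

triangle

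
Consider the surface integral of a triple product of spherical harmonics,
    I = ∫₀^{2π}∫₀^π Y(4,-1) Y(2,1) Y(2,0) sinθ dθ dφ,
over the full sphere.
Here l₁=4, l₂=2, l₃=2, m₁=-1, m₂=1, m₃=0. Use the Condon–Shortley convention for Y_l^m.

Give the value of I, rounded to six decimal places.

-0.220728

Checks pass: Σm=0; 8 even; l₃=2∈[2,6].
(2·4+1)(2·2+1)(2·2+1) = 225
Δ: 4! 4! 0! / 9! → 1/630
sum: t=2:+1/16 = 1/16
3j²(4 2 2; 0 0 0) = Δ·Π!·Σ² = 2/35  (sign +1)
sum: t=3:−1/24 = -1/24
3j²(4 2 2; -1 1 0) = Δ·Π!·Σ² = 1/21  (sign -1)
combine: 4πI² = 225·2/35·1/21 = 30/49
take √, sign -1: I = -0.22072812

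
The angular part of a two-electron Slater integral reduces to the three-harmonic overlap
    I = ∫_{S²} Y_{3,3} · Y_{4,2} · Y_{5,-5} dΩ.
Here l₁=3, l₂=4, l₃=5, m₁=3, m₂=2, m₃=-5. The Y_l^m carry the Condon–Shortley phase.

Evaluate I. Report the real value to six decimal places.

0.138791

m-sum 0 ✓  L=12 even ✓  1≤5≤7 ✓
Π(2lᵢ+1) = 7×9×11 = 693
triangle coeff Δ(3,4,5) = 1/180180
Σ_t [0,2]: t=0:+1/576 t=1:−1/144 t=2:+1/576 = -1/288
(3j)²=20/1001 [(3 4 5; 0 0 0)], sign=+1
Σ_t [0,0]: t=0:+1/34560 = 1/34560
(3j)²=5/286 [(3 4 5; 3 2 -5)], sign=+1
⇒ 4πI² = 450/1859
I = (+1)√(450/1859/(4π)) = 0.13879110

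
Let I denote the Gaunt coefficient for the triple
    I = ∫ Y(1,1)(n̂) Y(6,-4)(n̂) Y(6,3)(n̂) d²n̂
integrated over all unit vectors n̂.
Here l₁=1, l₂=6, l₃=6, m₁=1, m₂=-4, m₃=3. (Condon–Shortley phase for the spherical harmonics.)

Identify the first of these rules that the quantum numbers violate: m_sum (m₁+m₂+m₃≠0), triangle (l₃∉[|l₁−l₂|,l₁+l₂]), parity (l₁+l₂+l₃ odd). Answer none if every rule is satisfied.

parity

azimuthal sum: 1 − 4 + 3 = 0  ✓
5 ≤ 6 ≤ 7 (triangle on l)  ✓
L = 1 + 6 + 6 = 13 (odd)  ✗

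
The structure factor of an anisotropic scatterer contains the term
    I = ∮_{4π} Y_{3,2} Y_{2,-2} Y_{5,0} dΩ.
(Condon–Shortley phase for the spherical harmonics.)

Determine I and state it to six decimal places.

0.053579

Checks pass: Σm=0; 10 even; l₃=5∈[1,5].
(2·3+1)(2·2+1)(2·5+1) = 385
Δ: 0! 6! 4! / 11! → 1/2310
sum: t=0:+1/144 = 1/144
3j²(3 2 5; 0 0 0) = Δ·Π!·Σ² = 10/231  (sign -1)
sum: t=0:+1/2880 = 1/2880
3j²(3 2 5; 2 -2 0) = Δ·Π!·Σ² = 1/462  (sign -1)
combine: 4πI² = 385·10/231·1/462 = 25/693
take √, sign +1: I = 0.05357948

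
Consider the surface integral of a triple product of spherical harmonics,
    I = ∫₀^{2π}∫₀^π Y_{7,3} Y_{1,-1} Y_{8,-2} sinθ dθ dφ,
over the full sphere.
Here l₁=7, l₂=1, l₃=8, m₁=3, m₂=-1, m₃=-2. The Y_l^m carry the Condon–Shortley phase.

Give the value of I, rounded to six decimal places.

m-sum 0 ✓  L=16 even ✓  6≤8≤8 ✓
Π(2lᵢ+1) = 15×3×17 = 765
triangle coeff Δ(7,1,8) = 1/2040
Σ_t [0,0]: t=0:+1/25401600 = 1/25401600
(3j)²=8/255 [(7 1 8; 0 0 0)], sign=+1
Σ_t [0,0]: t=0:+1/174182400 = 1/174182400
(3j)²=1/136 [(7 1 8; 3 -1 -2)], sign=+1
⇒ 4πI² = 3/17
I = (+1)√(3/17/(4π)) = 0.11850352

0.118504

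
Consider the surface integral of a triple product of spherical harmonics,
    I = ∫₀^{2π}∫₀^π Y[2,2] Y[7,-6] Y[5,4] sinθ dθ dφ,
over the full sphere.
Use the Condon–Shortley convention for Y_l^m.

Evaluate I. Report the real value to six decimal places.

Rules hold: Σm=0, L=14 even, 5≤5≤9.
N = 5·15·11 = 825
Δ = 4!·0!·10!/15! = 1/15015
Racah Σ t=2..2: t=2:+1/57600 = 1/57600
⇒ 3j(2 7 5; 0 0 0)² = 21/715, sgn -1
Racah Σ t=0..0: t=0:+1/8709120 = 1/8709120
⇒ 3j(2 7 5; 2 -6 4)² = 1/21, sgn -1
4πI² = N·(3j₀)²·(3jₘ)² = 15/13
I = +1·√(1.15385/4π) = 0.30301841

0.303018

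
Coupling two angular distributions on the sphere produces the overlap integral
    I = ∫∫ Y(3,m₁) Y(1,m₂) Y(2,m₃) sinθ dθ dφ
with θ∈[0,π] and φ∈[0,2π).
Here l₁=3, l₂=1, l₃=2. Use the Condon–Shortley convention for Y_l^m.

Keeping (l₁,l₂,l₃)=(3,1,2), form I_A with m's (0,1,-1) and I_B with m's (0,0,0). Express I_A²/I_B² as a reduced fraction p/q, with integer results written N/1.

Shared (l₁,l₂,l₃)=(3,1,2): N and (l;000)² cancel in I_A²/I_B².
A: Δ = 2!·4!·0!/7! = 1/105; Racah Σ t=2..2: t=2:+1/12 = 1/12; ⇒ 3j(3 1 2; 0 1 -1)² = 1/35, sgn -1
B: Δ = 2!·4!·0!/7! = 1/105; Racah Σ t=1..1: t=1:−1/4 = -1/4; ⇒ 3j(3 1 2; 0 0 0)² = 3/35, sgn -1
I_A²/I_B² = (1/35)/(3/35) = 1/3

1/3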